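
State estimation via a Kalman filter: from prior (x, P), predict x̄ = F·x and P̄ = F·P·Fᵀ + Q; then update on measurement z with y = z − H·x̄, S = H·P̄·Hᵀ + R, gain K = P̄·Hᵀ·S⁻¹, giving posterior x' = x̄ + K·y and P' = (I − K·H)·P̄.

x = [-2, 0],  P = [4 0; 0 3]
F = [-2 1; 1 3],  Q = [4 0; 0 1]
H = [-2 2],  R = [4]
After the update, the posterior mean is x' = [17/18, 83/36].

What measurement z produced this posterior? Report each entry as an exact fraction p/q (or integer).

z = [3]

x̄ = F·x = [4, -2]
P̄ = F·P·Fᵀ + Q = [23 1; 1 32]
S = H·P̄·Hᵀ + R = [216]
K = P̄·Hᵀ·S⁻¹ = [-11/54; 31/108]
x' − x̄ = [-55/18, 155/36] = K·y
y = (KᵀK)⁻¹·Kᵀ·(x' − x̄) = [15]
z = y + H·x̄ = [15] + [-12] = [3]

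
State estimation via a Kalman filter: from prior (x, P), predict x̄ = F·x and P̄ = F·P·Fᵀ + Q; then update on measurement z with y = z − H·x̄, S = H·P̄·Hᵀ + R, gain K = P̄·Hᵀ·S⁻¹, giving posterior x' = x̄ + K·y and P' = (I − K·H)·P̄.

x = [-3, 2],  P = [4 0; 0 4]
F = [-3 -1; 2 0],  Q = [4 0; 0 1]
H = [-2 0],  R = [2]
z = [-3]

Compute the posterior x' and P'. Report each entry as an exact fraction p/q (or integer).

x̄ = F·x = [7, -6]
P̄ = F·P·Fᵀ + Q = [44 -24; -24 17]
y = z − H·x̄ = [11]
S = H·P̄·Hᵀ + R = [178]
K = P̄·Hᵀ·S⁻¹ = [-44/89; 24/89]
x' = x̄ + K·y = [139/89, -270/89]
P' = (I − K·H)·P̄ = [44/89 -24/89; -24/89 361/89]

x' = [139/89, -270/89]
P' = [44/89 -24/89; -24/89 361/89]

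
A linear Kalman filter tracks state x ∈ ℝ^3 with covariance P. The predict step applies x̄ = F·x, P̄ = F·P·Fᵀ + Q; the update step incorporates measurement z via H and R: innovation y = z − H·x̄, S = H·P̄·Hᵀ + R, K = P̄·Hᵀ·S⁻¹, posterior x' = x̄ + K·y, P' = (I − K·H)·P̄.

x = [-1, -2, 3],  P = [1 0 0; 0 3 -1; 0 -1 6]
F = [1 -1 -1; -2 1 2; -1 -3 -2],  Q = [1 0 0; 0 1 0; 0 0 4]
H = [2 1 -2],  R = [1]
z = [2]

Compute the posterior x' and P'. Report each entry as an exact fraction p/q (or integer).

x' = [-366/157, 1034/157, -5/157]
P' = [737/157 -1002/157 249/157; -1002/157 2280/157 115/157; 249/157 115/157 347/157]

x̄ = F·x = [-2, 6, 1]
P̄ = F·P·Fᵀ + Q = [9 -14 15; -14 28 -23; 15 -23 44]
y = z − H·x̄ = [2]
S = H·P̄·Hᵀ + R = [157]
K = P̄·Hᵀ·S⁻¹ = [-26/157; 46/157; -81/157]
x' = x̄ + K·y = [-366/157, 1034/157, -5/157]
P' = (I − K·H)·P̄ = [737/157 -1002/157 249/157; -1002/157 2280/157 115/157; 249/157 115/157 347/157]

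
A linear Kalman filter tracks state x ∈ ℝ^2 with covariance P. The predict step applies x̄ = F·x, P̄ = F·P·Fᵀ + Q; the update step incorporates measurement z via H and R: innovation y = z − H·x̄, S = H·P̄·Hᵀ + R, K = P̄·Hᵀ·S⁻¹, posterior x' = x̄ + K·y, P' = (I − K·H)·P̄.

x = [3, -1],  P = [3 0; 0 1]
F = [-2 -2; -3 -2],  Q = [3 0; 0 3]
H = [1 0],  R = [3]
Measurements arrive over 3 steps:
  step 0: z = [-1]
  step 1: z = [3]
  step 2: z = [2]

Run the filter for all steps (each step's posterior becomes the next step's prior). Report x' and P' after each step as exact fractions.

step 0: x' = [-31/22, -4], P' = [57/22 3; 3 12]
step 1: x' = [529/162, 320/81], P' = [313/108 343/108; 343/108 1219/108]
step 2: x' = [3429/2380, -71/595], P' = [6897/2380 3819/1190; 3819/1190 27297/2380]

step 0: x̄ = F·x = [-4, -7]
step 0: P̄ = F·P·Fᵀ + Q = [19 22; 22 34]
step 0: y = z − H·x̄ = [3]
step 0: S = H·P̄·Hᵀ + R = [22]
step 0: K = P̄·Hᵀ·S⁻¹ = [19/22; 1]
step 0: x' = x̄ + K·y = [-31/22, -4]
step 0: P' = (I − K·H)·P̄ = [57/22 3; 3 12]
step 1: x̄ = F·x = [119/11, 269/22]
step 1: P̄ = F·P·Fᵀ + Q = [939/11 1029/11; 1029/11 2427/22]
step 1: y = z − H·x̄ = [-86/11]
step 1: S = H·P̄·Hᵀ + R = [972/11]
step 1: K = P̄·Hᵀ·S⁻¹ = [313/324; 343/324]
step 1: x' = x̄ + K·y = [529/162, 320/81]
step 1: P' = (I − K·H)·P̄ = [313/108 343/108; 343/108 1219/108]
step 2: x̄ = F·x = [-1169/81, -2867/162]
step 2: P̄ = F·P·Fᵀ + Q = [2299/27 2546/27; 2546/27 12133/108]
step 2: y = z − H·x̄ = [1331/81]
step 2: S = H·P̄·Hᵀ + R = [2380/27]
step 2: K = P̄·Hᵀ·S⁻¹ = [2299/2380; 1273/1190]
step 2: x' = x̄ + K·y = [3429/2380, -71/595]
step 2: P' = (I − K·H)·P̄ = [6897/2380 3819/1190; 3819/1190 27297/2380]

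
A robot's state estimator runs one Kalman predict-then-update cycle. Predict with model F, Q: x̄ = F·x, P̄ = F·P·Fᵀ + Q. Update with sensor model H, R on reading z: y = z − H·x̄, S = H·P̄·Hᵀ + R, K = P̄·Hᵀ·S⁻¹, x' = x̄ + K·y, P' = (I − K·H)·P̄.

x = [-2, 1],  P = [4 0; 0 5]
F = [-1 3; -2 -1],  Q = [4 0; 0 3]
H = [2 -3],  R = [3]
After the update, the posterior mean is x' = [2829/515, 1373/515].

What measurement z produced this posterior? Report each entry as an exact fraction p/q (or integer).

z = [3]

x̄ = F·x = [5, 3]
P̄ = F·P·Fᵀ + Q = [53 -7; -7 24]
S = H·P̄·Hᵀ + R = [515]
K = P̄·Hᵀ·S⁻¹ = [127/515; -86/515]
x' − x̄ = [254/515, -172/515] = K·y
y = (KᵀK)⁻¹·Kᵀ·(x' − x̄) = [2]
z = y + H·x̄ = [2] + [1] = [3]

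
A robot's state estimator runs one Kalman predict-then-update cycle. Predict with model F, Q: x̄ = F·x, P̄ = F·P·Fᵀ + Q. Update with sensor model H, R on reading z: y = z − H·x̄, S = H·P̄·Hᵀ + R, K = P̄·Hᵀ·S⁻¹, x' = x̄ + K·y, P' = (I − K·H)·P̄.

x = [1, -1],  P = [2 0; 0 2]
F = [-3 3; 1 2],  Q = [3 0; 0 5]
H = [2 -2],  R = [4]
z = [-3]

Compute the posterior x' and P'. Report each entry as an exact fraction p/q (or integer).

x' = [-285/86, -149/86]
P' = [588/43 555/43; 555/43 564/43]

x̄ = F·x = [-6, -1]
P̄ = F·P·Fᵀ + Q = [39 6; 6 15]
y = z − H·x̄ = [7]
S = H·P̄·Hᵀ + R = [172]
K = P̄·Hᵀ·S⁻¹ = [33/86; -9/86]
x' = x̄ + K·y = [-285/86, -149/86]
P' = (I − K·H)·P̄ = [588/43 555/43; 555/43 564/43]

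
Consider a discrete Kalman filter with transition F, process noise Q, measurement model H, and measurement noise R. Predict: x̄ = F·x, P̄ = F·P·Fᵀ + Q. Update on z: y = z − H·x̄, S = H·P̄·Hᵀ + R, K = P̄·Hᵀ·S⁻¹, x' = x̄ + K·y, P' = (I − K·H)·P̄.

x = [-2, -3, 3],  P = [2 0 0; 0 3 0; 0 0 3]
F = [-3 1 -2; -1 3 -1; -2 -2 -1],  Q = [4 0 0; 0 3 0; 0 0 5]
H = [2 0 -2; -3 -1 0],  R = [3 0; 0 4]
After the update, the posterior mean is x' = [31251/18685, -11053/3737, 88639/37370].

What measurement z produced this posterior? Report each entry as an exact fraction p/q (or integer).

z = [-1, -2]

x̄ = F·x = [-3, -10, 7]
P̄ = F·P·Fᵀ + Q = [37 21 12; 21 35 -11; 12 -11 28]
S = H·P̄·Hᵀ + R = [167 -214; -214 498]
K = P̄·Hᵀ·S⁻¹ = [-1674/18685 -5672/18685; 1090/3737 -267/3737; -10643/18685 -11023/37370]
x' − x̄ = [87306/18685, 26317/3737, -172951/37370] = K·y
y = (KᵀK)⁻¹·Kᵀ·(x' − x̄) = [19, -21]
z = y + H·x̄ = [19, -21] + [-20, 19] = [-1, -2]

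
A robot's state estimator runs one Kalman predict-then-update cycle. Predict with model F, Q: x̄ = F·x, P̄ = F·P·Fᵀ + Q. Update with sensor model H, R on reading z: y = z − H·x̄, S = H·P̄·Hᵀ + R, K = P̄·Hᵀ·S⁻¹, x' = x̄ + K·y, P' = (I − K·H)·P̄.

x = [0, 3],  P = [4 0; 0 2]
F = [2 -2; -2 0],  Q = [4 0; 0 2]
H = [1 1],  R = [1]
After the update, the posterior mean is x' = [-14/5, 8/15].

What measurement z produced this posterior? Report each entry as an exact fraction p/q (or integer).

z = [-2]

x̄ = F·x = [-6, 0]
P̄ = F·P·Fᵀ + Q = [28 -16; -16 18]
S = H·P̄·Hᵀ + R = [15]
K = P̄·Hᵀ·S⁻¹ = [4/5; 2/15]
x' − x̄ = [16/5, 8/15] = K·y
y = (KᵀK)⁻¹·Kᵀ·(x' − x̄) = [4]
z = y + H·x̄ = [4] + [-6] = [-2]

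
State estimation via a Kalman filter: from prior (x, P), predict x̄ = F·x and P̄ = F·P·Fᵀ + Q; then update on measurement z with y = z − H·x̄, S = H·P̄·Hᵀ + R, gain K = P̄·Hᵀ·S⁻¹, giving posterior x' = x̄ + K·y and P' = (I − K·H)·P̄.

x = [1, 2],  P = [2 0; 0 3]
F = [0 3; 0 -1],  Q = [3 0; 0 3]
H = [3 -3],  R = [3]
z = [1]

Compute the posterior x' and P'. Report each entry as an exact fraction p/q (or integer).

x' = [81/163, 19/163]
P' = [327/163 288/163; 288/163 303/163]

x̄ = F·x = [6, -2]
P̄ = F·P·Fᵀ + Q = [30 -9; -9 6]
y = z − H·x̄ = [-23]
S = H·P̄·Hᵀ + R = [489]
K = P̄·Hᵀ·S⁻¹ = [39/163; -15/163]
x' = x̄ + K·y = [81/163, 19/163]
P' = (I − K·H)·P̄ = [327/163 288/163; 288/163 303/163]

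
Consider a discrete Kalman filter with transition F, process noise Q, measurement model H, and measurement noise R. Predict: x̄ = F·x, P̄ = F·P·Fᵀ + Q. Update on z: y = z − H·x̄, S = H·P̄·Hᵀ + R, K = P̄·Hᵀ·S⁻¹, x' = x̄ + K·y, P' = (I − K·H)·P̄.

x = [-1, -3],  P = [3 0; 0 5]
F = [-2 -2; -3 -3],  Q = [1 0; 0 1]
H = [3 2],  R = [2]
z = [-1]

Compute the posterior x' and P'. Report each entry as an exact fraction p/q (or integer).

x' = [-73/389, -206/1167]
P' = [162/389 -178/389; -178/389 1091/1167]

x̄ = F·x = [8, 12]
P̄ = F·P·Fᵀ + Q = [33 48; 48 73]
y = z − H·x̄ = [-49]
S = H·P̄·Hᵀ + R = [1167]
K = P̄·Hᵀ·S⁻¹ = [65/389; 290/1167]
x' = x̄ + K·y = [-73/389, -206/1167]
P' = (I − K·H)·P̄ = [162/389 -178/389; -178/389 1091/1167]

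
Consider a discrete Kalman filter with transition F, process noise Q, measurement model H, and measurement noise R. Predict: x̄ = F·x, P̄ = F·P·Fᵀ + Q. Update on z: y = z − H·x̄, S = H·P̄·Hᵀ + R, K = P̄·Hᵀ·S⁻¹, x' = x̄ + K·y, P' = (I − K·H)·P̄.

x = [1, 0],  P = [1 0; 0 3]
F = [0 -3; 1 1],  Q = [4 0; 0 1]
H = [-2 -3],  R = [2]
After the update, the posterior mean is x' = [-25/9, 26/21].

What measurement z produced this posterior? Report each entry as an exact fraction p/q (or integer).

x̄ = F·x = [0, 1]
P̄ = F·P·Fᵀ + Q = [31 -9; -9 5]
S = H·P̄·Hᵀ + R = [63]
K = P̄·Hᵀ·S⁻¹ = [-5/9; 1/21]
x' − x̄ = [-25/9, 5/21] = K·y
y = (KᵀK)⁻¹·Kᵀ·(x' − x̄) = [5]
z = y + H·x̄ = [5] + [-3] = [2]

z = [2]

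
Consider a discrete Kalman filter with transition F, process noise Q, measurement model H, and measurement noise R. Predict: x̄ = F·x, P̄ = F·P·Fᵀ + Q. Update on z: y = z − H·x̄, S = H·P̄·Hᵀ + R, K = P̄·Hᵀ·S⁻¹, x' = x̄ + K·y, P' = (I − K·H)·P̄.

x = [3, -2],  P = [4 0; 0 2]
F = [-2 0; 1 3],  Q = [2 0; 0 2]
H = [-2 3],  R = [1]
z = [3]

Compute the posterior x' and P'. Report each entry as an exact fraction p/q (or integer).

x̄ = F·x = [-6, -3]
P̄ = F·P·Fᵀ + Q = [18 -8; -8 24]
y = z − H·x̄ = [0]
S = H·P̄·Hᵀ + R = [385]
K = P̄·Hᵀ·S⁻¹ = [-12/77; 8/35]
x' = x̄ + K·y = [-6, -3]
P' = (I − K·H)·P̄ = [666/77 40/7; 40/7 136/35]

x' = [-6, -3]
P' = [666/77 40/7; 40/7 136/35]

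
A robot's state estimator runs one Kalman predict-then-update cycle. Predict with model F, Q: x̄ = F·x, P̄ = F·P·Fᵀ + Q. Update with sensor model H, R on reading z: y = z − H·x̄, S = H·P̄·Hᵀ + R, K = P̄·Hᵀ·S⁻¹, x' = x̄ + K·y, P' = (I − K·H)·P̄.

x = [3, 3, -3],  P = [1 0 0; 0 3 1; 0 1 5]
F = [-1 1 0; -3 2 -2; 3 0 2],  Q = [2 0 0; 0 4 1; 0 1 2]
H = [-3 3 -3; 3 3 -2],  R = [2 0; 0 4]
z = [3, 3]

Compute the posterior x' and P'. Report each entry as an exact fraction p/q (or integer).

x' = [-42453/107006, 326121/107006, 262509/107006]
P' = [12634/53503 -19508/53503 -27425/53503; -19508/53503 134350/53503 153291/53503; -27425/53503 153291/53503 187217/53503]

x̄ = F·x = [0, 3, 3]
P̄ = F·P·Fᵀ + Q = [6 7 -1; 7 37 -24; -1 -24 31]
y = z − H·x̄ = [3, 0]
S = H·P̄·Hᵀ + R = [956 828; 828 941]
K = P̄·Hᵀ·S⁻¹ = [-14151/107006 8557/53503; 1701/107006 9486/53503; -19503/107006 791/53503]
x' = x̄ + K·y = [-42453/107006, 326121/107006, 262509/107006]
P' = (I − K·H)·P̄ = [12634/53503 -19508/53503 -27425/53503; -19508/53503 134350/53503 153291/53503; -27425/53503 153291/53503 187217/53503]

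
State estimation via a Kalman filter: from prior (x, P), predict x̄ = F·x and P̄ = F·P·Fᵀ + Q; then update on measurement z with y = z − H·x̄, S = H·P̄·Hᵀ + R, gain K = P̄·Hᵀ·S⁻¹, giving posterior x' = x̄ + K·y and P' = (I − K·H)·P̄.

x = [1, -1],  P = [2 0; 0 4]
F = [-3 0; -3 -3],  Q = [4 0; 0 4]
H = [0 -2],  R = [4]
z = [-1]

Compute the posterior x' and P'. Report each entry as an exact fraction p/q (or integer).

x' = [-168/59, 29/59]
P' = [974/59 18/59; 18/59 58/59]

x̄ = F·x = [-3, 0]
P̄ = F·P·Fᵀ + Q = [22 18; 18 58]
y = z − H·x̄ = [-1]
S = H·P̄·Hᵀ + R = [236]
K = P̄·Hᵀ·S⁻¹ = [-9/59; -29/59]
x' = x̄ + K·y = [-168/59, 29/59]
P' = (I − K·H)·P̄ = [974/59 18/59; 18/59 58/59]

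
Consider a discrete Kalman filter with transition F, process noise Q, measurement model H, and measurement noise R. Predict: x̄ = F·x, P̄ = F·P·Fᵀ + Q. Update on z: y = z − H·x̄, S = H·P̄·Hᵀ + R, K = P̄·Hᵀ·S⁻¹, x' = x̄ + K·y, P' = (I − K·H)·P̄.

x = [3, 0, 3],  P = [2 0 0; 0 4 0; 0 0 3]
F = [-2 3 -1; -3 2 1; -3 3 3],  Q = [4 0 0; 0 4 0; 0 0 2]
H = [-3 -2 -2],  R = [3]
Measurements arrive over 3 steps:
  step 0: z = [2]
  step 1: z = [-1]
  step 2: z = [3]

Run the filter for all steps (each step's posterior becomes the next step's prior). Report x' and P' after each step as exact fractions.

step 0: x' = [-9081/2230, -2909/2230, 2849/446], P' = [25521/2230 -10461/2230 -5475/446; -10461/2230 11341/2230 955/446; -5475/446 955/446 7373/446]
step 1: x' = [-113183407/13207547, 51321797/13207547, 250379947/26415094], P' = [386471288/13207547 -161294690/13207547 -416813287/13207547; -161294690/13207547 95425568/13207547 149535952/13207547; -416813287/13207547 149535952/13207547 960338425/26415094]
step 2: x' = [-680081075526/772530847267, -282256321179/772530847267, 154615627500/772530847267], P' = [16185891973171/772530847267 -6897544405053/772530847267 -17297244565839/772530847267; -6897544405053/772530847267 4579180382821/772530847267 5947417969229/772530847267; -17297244565839/772530847267 5947417969229/772530847267 20271432353251/772530847267]

step 0: x̄ = F·x = [-9, -6, 0]
step 0: P̄ = F·P·Fᵀ + Q = [51 33 39; 33 41 51; 39 51 83]
step 0: y = z − H·x̄ = [-37]
step 0: S = H·P̄·Hᵀ + R = [2230]
step 0: K = P̄·Hᵀ·S⁻¹ = [-297/2230; -283/2230; -77/446]
step 0: x' = x̄ + K·y = [-9081/2230, -2909/2230, 2849/446]
step 0: P' = (I − K·H)·P̄ = [25521/2230 -10461/2230 -5475/446; -10461/2230 11341/2230 955/446; -5475/446 955/446 7373/446]
step 1: x̄ = F·x = [-481/223, 3567/223, 61251/2230]
step 1: P̄ = F·P·Fᵀ + Q = [23732/223 29770/223 41229/223; 29770/223 62972/223 93672/223; 41229/223 93672/223 1435001/2230]
step 1: y = z − H·x̄ = [88591/1115]
step 1: S = H·P̄·Hᵀ + R = [13207547/1115]
step 1: K = P̄·Hᵀ·S⁻¹ = [-1065970/13207547; -2012990/13207547; -2990156/13207547]
step 1: x' = x̄ + K·y = [-113183407/13207547, 51321797/13207547, 250379947/26415094]
step 1: P' = (I − K·H)·P̄ = [386471288/13207547 -161294690/13207547 -416813287/13207547; -161294690/13207547 95425568/13207547 149535952/13207547; -416813287/13207547 149535952/13207547 960338425/26415094]
step 2: x̄ = F·x = [510284463/26415094, 21410709/498398, 1738171065/26415094]
step 2: P̄ = F·P·Fᵀ + Q = [4617564169/26415094 160028889/498398 12608452251/26415094; 160028889/498398 355754833/498398 538049283/498398; 12608452251/26415094 538049283/498398 43565200865/26415094]
step 2: y = z − H·x̄ = [7355975955/26415094]
step 2: S = H·P̄·Hᵀ + R = [772530847267/26415094]
step 2: K = P̄·Hᵀ·S⁻¹ = [-56032659243/772530847267; -120187829647/772530847267; -181988982481/772530847267]
step 2: x' = x̄ + K·y = [-680081075526/772530847267, -282256321179/772530847267, 154615627500/772530847267]
step 2: P' = (I − K·H)·P̄ = [16185891973171/772530847267 -6897544405053/772530847267 -17297244565839/772530847267; -6897544405053/772530847267 4579180382821/772530847267 5947417969229/772530847267; -17297244565839/772530847267 5947417969229/772530847267 20271432353251/772530847267]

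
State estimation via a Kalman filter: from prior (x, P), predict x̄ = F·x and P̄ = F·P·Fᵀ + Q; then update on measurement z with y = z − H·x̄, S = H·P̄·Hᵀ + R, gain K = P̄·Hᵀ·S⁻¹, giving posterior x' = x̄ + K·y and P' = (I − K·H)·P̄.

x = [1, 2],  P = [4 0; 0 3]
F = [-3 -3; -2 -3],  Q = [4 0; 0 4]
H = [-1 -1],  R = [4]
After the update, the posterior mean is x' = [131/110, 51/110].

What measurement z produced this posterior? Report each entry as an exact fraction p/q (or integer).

x̄ = F·x = [-9, -8]
P̄ = F·P·Fᵀ + Q = [67 51; 51 47]
S = H·P̄·Hᵀ + R = [220]
K = P̄·Hᵀ·S⁻¹ = [-59/110; -49/110]
x' − x̄ = [1121/110, 931/110] = K·y
y = (KᵀK)⁻¹·Kᵀ·(x' − x̄) = [-19]
z = y + H·x̄ = [-19] + [17] = [-2]

z = [-2]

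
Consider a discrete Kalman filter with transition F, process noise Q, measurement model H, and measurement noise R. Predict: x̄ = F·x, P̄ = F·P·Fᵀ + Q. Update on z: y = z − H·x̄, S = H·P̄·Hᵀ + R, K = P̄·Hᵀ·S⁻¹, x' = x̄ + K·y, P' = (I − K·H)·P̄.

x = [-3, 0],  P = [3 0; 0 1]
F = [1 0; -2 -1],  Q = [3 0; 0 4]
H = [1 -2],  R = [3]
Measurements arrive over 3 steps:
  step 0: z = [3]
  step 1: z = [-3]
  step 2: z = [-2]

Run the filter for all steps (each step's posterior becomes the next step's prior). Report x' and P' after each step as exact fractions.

step 0: x' = [21/101, -114/101], P' = [282/101 114/101; 114/101 117/101]
step 1: x' = [-48/601, 864/601], P' = [32319/12020 3312/3005; 3312/3005 3489/3005]
step 2: x' = [-1114542/1393199, 755228/1393199], P' = [3745581/1393199 1536564/1393199; 1536564/1393199 1618023/1393199]

step 0: x̄ = F·x = [-3, 6]
step 0: P̄ = F·P·Fᵀ + Q = [6 -6; -6 17]
step 0: y = z − H·x̄ = [18]
step 0: S = H·P̄·Hᵀ + R = [101]
step 0: K = P̄·Hᵀ·S⁻¹ = [18/101; -40/101]
step 0: x' = x̄ + K·y = [21/101, -114/101]
step 0: P' = (I − K·H)·P̄ = [282/101 114/101; 114/101 117/101]
step 1: x̄ = F·x = [21/101, 72/101]
step 1: P̄ = F·P·Fᵀ + Q = [585/101 -678/101; -678/101 2105/101]
step 1: y = z − H·x̄ = [-180/101]
step 1: S = H·P̄·Hᵀ + R = [12020/101]
step 1: K = P̄·Hᵀ·S⁻¹ = [1941/12020; -1222/3005]
step 1: x' = x̄ + K·y = [-48/601, 864/601]
step 1: P' = (I − K·H)·P̄ = [32319/12020 3312/3005; 3312/3005 3489/3005]
step 2: x̄ = F·x = [-48/601, -768/601]
step 2: P̄ = F·P·Fᵀ + Q = [68379/12020 -38943/6010; -38943/6010 61076/3005]
step 2: y = z − H·x̄ = [-2690/601]
step 2: S = H·P̄·Hᵀ + R = [1393199/12020]
step 2: K = P̄·Hᵀ·S⁻¹ = [224151/1393199; -566494/1393199]
step 2: x' = x̄ + K·y = [-1114542/1393199, 755228/1393199]
step 2: P' = (I − K·H)·P̄ = [3745581/1393199 1536564/1393199; 1536564/1393199 1618023/1393199]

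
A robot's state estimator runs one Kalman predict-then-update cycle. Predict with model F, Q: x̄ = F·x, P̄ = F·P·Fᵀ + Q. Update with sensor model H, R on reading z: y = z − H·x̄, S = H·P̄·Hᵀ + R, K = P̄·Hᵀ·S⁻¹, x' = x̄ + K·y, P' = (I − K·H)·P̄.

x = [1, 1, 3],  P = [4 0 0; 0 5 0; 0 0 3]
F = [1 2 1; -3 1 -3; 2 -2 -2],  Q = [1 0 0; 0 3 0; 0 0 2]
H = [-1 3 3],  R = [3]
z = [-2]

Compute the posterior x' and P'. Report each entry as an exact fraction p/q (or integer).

x' = [-289/1006, -693/503, 282/503]
P' = [14943/1006 4587/503 -2154/503; 4587/503 20225/503 -18608/503; -2154/503 -18608/503 17950/503]

x̄ = F·x = [6, -11, -6]
P̄ = F·P·Fᵀ + Q = [28 -11 -18; -11 71 -16; -18 -16 50]
y = z − H·x̄ = [55]
S = H·P̄·Hᵀ + R = [1006]
K = P̄·Hᵀ·S⁻¹ = [-115/1006; 88/503; 60/503]
x' = x̄ + K·y = [-289/1006, -693/503, 282/503]
P' = (I − K·H)·P̄ = [14943/1006 4587/503 -2154/503; 4587/503 20225/503 -18608/503; -2154/503 -18608/503 17950/503]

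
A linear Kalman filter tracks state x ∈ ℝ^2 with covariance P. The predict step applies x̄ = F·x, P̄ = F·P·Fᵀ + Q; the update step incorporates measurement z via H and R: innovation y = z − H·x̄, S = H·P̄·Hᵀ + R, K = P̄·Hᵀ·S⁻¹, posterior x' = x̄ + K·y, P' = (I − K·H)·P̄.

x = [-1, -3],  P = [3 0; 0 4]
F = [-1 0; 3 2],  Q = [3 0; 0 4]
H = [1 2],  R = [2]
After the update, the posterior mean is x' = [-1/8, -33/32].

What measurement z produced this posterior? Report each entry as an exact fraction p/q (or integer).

x̄ = F·x = [1, -9]
P̄ = F·P·Fᵀ + Q = [6 -9; -9 47]
S = H·P̄·Hᵀ + R = [160]
K = P̄·Hᵀ·S⁻¹ = [-3/40; 17/32]
x' − x̄ = [-9/8, 255/32] = K·y
y = (KᵀK)⁻¹·Kᵀ·(x' − x̄) = [15]
z = y + H·x̄ = [15] + [-17] = [-2]

z = [-2]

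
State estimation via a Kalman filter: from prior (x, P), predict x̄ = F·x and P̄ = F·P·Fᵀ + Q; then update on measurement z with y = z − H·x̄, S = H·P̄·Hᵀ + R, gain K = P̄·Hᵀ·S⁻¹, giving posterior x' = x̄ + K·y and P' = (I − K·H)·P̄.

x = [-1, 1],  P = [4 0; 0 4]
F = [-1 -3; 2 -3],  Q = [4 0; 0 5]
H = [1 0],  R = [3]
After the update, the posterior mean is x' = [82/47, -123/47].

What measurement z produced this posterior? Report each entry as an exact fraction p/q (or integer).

z = [2]

x̄ = F·x = [-2, -5]
P̄ = F·P·Fᵀ + Q = [44 28; 28 57]
S = H·P̄·Hᵀ + R = [47]
K = P̄·Hᵀ·S⁻¹ = [44/47; 28/47]
x' − x̄ = [176/47, 112/47] = K·y
y = (KᵀK)⁻¹·Kᵀ·(x' − x̄) = [4]
z = y + H·x̄ = [4] + [-2] = [2]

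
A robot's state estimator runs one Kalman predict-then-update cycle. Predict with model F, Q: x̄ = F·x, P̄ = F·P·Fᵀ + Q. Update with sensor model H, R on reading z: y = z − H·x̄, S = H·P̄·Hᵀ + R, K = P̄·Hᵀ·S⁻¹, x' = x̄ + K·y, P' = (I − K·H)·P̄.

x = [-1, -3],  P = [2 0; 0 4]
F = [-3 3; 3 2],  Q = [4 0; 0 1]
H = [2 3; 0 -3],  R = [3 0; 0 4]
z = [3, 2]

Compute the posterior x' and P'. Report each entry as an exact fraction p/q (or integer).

x' = [182724/75217, -51222/75217]
P' = [126318/75217 -47784/75217; -47784/75217 32324/75217]

x̄ = F·x = [-6, -9]
P̄ = F·P·Fᵀ + Q = [58 6; 6 35]
y = z − H·x̄ = [42, -25]
S = H·P̄·Hᵀ + R = [622 -351; -351 319]
K = P̄·Hᵀ·S⁻¹ = [36428/75217 35838/75217; 468/75217 -24243/75217]
x' = x̄ + K·y = [182724/75217, -51222/75217]
P' = (I − K·H)·P̄ = [126318/75217 -47784/75217; -47784/75217 32324/75217]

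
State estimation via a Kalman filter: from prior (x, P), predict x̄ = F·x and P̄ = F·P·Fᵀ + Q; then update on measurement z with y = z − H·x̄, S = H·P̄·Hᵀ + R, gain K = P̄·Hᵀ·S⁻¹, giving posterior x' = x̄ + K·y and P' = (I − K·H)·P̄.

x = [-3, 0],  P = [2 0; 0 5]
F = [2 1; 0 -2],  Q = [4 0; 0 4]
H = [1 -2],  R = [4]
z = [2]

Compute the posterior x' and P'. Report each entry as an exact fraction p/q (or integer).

x̄ = F·x = [-6, 0]
P̄ = F·P·Fᵀ + Q = [17 -10; -10 24]
y = z − H·x̄ = [8]
S = H·P̄·Hᵀ + R = [157]
K = P̄·Hᵀ·S⁻¹ = [37/157; -58/157]
x' = x̄ + K·y = [-646/157, -464/157]
P' = (I − K·H)·P̄ = [1300/157 576/157; 576/157 404/157]

x' = [-646/157, -464/157]
P' = [1300/157 576/157; 576/157 404/157]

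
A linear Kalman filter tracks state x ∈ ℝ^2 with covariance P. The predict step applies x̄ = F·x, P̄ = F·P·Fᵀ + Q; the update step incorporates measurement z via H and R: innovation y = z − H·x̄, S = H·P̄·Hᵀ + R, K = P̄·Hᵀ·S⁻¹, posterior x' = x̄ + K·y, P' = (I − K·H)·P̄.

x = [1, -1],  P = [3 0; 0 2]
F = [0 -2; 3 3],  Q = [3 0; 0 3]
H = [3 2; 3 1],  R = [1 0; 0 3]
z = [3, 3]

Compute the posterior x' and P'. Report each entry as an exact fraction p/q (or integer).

x̄ = F·x = [2, 0]
P̄ = F·P·Fᵀ + Q = [11 -12; -12 48]
y = z − H·x̄ = [-3, -3]
S = H·P̄·Hᵀ + R = [148 87; 87 78]
K = P̄·Hᵀ·S⁻¹ = [-15/53 31/53; 1212/1325 -1148/1325]
x' = x̄ + K·y = [58/53, -192/1325]
P' = (I − K·H)·P̄ = [67/53 -108/53; -108/53 4656/1325]

x' = [58/53, -192/1325]
P' = [67/53 -108/53; -108/53 4656/1325]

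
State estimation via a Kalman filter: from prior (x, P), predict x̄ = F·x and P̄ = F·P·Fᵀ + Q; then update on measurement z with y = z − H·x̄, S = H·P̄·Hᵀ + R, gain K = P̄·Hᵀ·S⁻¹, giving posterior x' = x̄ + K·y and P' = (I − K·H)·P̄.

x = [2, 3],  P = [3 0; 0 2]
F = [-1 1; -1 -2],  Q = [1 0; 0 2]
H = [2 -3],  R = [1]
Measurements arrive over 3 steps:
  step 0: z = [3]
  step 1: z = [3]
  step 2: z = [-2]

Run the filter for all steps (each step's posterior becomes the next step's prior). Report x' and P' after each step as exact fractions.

step 0: x̄ = F·x = [1, -8]
step 0: P̄ = F·P·Fᵀ + Q = [6 -1; -1 13]
step 0: y = z − H·x̄ = [-23]
step 0: S = H·P̄·Hᵀ + R = [154]
step 0: K = P̄·Hᵀ·S⁻¹ = [15/154; -41/154]
step 0: x' = x̄ + K·y = [-191/154, -289/154]
step 0: P' = (I − K·H)·P̄ = [699/154 461/154; 461/154 321/154]
step 1: x̄ = F·x = [-7/11, 769/154]
step 1: P̄ = F·P·Fᵀ + Q = [18/11 37/11; 37/11 4135/154]
step 1: y = z − H·x̄ = [2965/154]
step 1: S = H·P̄·Hᵀ + R = [32161/154]
step 1: K = P̄·Hᵀ·S⁻¹ = [-1050/32161; -11369/32161]
step 1: x' = x̄ + K·y = [-40682/32161, -58294/32161]
step 1: P' = (I − K·H)·P̄ = [45468/32161 30662/32161; 30662/32161 24231/32161]
step 2: x̄ = F·x = [-17612/32161, 157270/32161]
step 2: P̄ = F·P·Fᵀ + Q = [40536/32161 27668/32161; 27668/32161 329362/32161]
step 2: y = z − H·x̄ = [442712/32161]
step 2: S = H·P̄·Hᵀ + R = [2826547/32161]
step 2: K = P̄·Hᵀ·S⁻¹ = [-1932/2826547; -932750/2826547]
step 2: x' = x̄ + K·y = [-1574468/2826547, 982290/2826547]
step 2: P' = (I − K·H)·P̄ = [3562488/2826547 2375636/2826547; 2375636/2826547 1894674/2826547]

step 0: x' = [-191/154, -289/154], P' = [699/154 461/154; 461/154 321/154]
step 1: x' = [-40682/32161, -58294/32161], P' = [45468/32161 30662/32161; 30662/32161 24231/32161]
step 2: x' = [-1574468/2826547, 982290/2826547], P' = [3562488/2826547 2375636/2826547; 2375636/2826547 1894674/2826547]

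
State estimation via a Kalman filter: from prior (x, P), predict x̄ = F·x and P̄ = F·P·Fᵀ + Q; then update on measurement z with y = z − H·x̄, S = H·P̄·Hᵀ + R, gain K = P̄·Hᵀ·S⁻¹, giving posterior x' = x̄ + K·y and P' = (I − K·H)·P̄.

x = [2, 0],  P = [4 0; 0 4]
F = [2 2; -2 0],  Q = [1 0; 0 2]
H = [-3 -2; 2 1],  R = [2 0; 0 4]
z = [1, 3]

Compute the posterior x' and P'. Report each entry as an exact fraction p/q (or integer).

x̄ = F·x = [4, -4]
P̄ = F·P·Fᵀ + Q = [33 -16; -16 18]
y = z − H·x̄ = [5, -1]
S = H·P̄·Hᵀ + R = [179 -122; -122 90]
K = P̄·Hᵀ·S⁻¹ = [35/613 388/613; -314/613 -521/613]
x' = x̄ + K·y = [2239/613, -3501/613]
P' = (I − K·H)·P̄ = [3174/613 -4796/613; -4796/613 7508/613]

x' = [2239/613, -3501/613]
P' = [3174/613 -4796/613; -4796/613 7508/613]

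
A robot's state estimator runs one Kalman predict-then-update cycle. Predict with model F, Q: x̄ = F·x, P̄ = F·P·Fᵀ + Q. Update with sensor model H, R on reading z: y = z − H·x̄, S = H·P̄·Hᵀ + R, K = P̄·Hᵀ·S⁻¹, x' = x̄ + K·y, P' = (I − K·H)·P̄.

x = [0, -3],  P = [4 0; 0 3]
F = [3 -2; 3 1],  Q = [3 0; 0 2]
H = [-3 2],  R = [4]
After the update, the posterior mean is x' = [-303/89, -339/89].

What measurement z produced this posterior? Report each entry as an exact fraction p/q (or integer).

z = [3]

x̄ = F·x = [6, -3]
P̄ = F·P·Fᵀ + Q = [51 30; 30 41]
S = H·P̄·Hᵀ + R = [267]
K = P̄·Hᵀ·S⁻¹ = [-31/89; -8/267]
x' − x̄ = [-837/89, -72/89] = K·y
y = (KᵀK)⁻¹·Kᵀ·(x' − x̄) = [27]
z = y + H·x̄ = [27] + [-24] = [3]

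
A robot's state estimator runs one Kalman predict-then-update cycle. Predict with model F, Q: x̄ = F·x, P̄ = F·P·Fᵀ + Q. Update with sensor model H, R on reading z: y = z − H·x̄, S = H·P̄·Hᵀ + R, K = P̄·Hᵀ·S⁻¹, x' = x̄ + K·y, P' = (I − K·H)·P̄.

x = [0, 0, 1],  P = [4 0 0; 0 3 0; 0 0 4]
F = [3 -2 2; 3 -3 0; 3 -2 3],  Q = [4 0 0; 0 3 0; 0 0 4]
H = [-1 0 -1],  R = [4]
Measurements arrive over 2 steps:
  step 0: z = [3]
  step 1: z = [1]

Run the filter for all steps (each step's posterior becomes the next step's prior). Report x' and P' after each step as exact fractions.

step 0: x̄ = F·x = [2, 0, 3]
step 0: P̄ = F·P·Fᵀ + Q = [68 54 72; 54 66 54; 72 54 88]
step 0: y = z − H·x̄ = [8]
step 0: S = H·P̄·Hᵀ + R = [304]
step 0: K = P̄·Hᵀ·S⁻¹ = [-35/76; -27/76; -10/19]
step 0: x' = x̄ + K·y = [-32/19, -54/19, -23/19]
step 0: P' = (I − K·H)·P̄ = [67/19 81/19 -32/19; 81/19 525/19 -54/19; -32/19 -54/19 72/19]
step 1: x̄ = F·x = [-34/19, 66/19, -3]
step 1: P̄ = F·P·Fᵀ + Q = [2143/19 2670/19 117; 2670/19 3927/19 144; 117 144 133]
step 1: y = z − H·x̄ = [-72/19]
step 1: S = H·P̄·Hᵀ + R = [9192/19]
step 1: K = P̄·Hᵀ·S⁻¹ = [-2183/4596; -901/1532; -2375/4596]
step 1: x' = x̄ + K·y = [4/383, 2184/383, -399/383]
step 1: P' = (I − K·H)·P̄ = [8375/2298 4123/766 -4009/2298; 4123/766 30141/766 -2321/766; -4009/2298 -2321/766 8759/2298]

step 0: x' = [-32/19, -54/19, -23/19], P' = [67/19 81/19 -32/19; 81/19 525/19 -54/19; -32/19 -54/19 72/19]
step 1: x' = [4/383, 2184/383, -399/383], P' = [8375/2298 4123/766 -4009/2298; 4123/766 30141/766 -2321/766; -4009/2298 -2321/766 8759/2298]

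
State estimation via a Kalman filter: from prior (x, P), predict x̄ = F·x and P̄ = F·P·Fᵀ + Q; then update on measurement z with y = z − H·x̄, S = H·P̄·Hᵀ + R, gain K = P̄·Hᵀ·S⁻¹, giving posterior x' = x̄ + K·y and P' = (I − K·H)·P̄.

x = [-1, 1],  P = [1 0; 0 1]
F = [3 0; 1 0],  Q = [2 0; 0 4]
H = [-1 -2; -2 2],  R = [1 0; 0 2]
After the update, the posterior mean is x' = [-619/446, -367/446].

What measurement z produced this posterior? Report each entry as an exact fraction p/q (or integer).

x̄ = F·x = [-3, -1]
P̄ = F·P·Fᵀ + Q = [11 3; 3 5]
S = H·P̄·Hᵀ + R = [44 8; 8 42]
K = P̄·Hᵀ·S⁻¹ = [-293/892 -71/223; -289/892 35/223]
x' − x̄ = [719/446, 79/446] = K·y
y = (KᵀK)⁻¹·Kᵀ·(x' − x̄) = [-2, -3]
z = y + H·x̄ = [-2, -3] + [5, 4] = [3, 1]

z = [3, 1]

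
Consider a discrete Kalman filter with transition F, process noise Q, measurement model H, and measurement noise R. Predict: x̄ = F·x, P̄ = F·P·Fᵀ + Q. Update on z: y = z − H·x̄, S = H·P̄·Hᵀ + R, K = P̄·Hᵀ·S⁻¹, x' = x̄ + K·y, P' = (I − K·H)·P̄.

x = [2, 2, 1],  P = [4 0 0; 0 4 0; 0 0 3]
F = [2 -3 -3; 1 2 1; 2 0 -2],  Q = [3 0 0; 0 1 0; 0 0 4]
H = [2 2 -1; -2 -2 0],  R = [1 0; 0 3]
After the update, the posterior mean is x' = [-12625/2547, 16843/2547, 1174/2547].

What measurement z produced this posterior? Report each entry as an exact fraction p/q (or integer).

x̄ = F·x = [-5, 7, 2]
P̄ = F·P·Fᵀ + Q = [82 -25 34; -25 24 2; 34 2 32]
S = H·P̄·Hᵀ + R = [113 -152; -152 227]
K = P̄·Hᵀ·S⁻¹ = [832/2547 -722/2547; -604/2547 -382/2547; -1864/2547 -2056/2547]
x' − x̄ = [110/2547, -986/2547, -3920/2547] = K·y
y = (KᵀK)⁻¹·Kᵀ·(x' − x̄) = [1, 1]
z = y + H·x̄ = [1, 1] + [2, -4] = [3, -3]

z = [3, -3]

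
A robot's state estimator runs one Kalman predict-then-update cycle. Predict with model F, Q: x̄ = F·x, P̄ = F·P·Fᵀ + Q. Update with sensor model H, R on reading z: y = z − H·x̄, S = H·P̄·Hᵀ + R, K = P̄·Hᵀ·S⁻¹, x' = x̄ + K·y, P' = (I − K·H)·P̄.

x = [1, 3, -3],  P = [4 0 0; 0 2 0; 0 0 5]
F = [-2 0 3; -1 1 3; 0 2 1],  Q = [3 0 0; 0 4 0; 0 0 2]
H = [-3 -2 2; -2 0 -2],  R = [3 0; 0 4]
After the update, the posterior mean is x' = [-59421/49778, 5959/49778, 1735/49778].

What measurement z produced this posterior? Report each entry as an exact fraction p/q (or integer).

x̄ = F·x = [-11, -7, 3]
P̄ = F·P·Fᵀ + Q = [64 53 15; 53 55 19; 15 19 15]
S = H·P̄·Hᵀ + R = [1163 642; 642 440]
K = P̄·Hᵀ·S⁻¹ = [-4121/24889 -5849/49778; -2298/24889 -9585/49778; 3800/24889 -17877/49778]
x' − x̄ = [488137/49778, 354405/49778, -147599/49778] = K·y
y = (KᵀK)⁻¹·Kᵀ·(x' − x̄) = [-50, -13]
z = y + H·x̄ = [-50, -13] + [53, 16] = [3, 3]

z = [3, 3]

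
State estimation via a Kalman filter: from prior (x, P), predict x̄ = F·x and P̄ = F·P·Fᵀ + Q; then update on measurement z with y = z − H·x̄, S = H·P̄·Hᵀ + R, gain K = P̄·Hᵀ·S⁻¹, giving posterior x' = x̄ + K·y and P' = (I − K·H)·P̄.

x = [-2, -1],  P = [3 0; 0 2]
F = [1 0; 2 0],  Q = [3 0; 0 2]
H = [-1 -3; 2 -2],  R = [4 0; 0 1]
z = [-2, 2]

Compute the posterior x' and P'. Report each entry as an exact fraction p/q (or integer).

x̄ = F·x = [-2, -4]
P̄ = F·P·Fᵀ + Q = [6 6; 6 14]
y = z − H·x̄ = [-16, -2]
S = H·P̄·Hᵀ + R = [172 48; 48 33]
K = P̄·Hᵀ·S⁻¹ = [-66/281 96/281; -68/281 -112/843]
x' = x̄ + K·y = [302/281, 116/843]
P' = (I − K·H)·P̄ = [102/281 54/281; 54/281 218/843]

x' = [302/281, 116/843]
P' = [102/281 54/281; 54/281 218/843]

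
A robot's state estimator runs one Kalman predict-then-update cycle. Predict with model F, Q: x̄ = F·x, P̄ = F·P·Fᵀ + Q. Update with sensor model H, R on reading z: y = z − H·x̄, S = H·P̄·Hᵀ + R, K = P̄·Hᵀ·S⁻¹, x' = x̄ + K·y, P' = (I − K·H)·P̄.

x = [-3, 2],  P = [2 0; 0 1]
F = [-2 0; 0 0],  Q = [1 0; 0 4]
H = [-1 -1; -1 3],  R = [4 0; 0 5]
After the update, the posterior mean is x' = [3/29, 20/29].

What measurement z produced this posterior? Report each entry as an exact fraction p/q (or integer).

z = [1, 3]

x̄ = F·x = [6, 0]
P̄ = F·P·Fᵀ + Q = [9 0; 0 4]
S = H·P̄·Hᵀ + R = [17 -3; -3 50]
K = P̄·Hᵀ·S⁻¹ = [-477/841 -180/841; -164/841 192/841]
x' − x̄ = [-171/29, 20/29] = K·y
y = (KᵀK)⁻¹·Kᵀ·(x' − x̄) = [7, 9]
z = y + H·x̄ = [7, 9] + [-6, -6] = [1, 3]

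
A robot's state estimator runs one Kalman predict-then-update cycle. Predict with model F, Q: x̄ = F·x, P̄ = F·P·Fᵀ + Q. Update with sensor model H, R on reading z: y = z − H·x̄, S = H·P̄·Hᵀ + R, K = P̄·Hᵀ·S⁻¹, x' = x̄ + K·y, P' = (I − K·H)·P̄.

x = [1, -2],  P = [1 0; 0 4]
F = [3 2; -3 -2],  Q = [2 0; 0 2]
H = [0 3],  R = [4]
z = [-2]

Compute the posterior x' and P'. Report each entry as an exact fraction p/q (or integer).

x' = [128/247, -158/247]
P' = [1044/247 -100/247; -100/247 108/247]

x̄ = F·x = [-1, 1]
P̄ = F·P·Fᵀ + Q = [27 -25; -25 27]
y = z − H·x̄ = [-5]
S = H·P̄·Hᵀ + R = [247]
K = P̄·Hᵀ·S⁻¹ = [-75/247; 81/247]
x' = x̄ + K·y = [128/247, -158/247]
P' = (I − K·H)·P̄ = [1044/247 -100/247; -100/247 108/247]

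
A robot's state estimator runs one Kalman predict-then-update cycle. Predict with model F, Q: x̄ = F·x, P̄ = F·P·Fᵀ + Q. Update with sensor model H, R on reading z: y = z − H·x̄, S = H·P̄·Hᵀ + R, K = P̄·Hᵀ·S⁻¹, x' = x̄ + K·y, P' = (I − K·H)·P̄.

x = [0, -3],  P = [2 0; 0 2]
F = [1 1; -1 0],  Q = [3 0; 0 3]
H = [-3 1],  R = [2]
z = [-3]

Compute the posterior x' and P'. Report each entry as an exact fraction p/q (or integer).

x' = [15/41, -66/41]
P' = [45/82 89/82; 89/82 289/82]

x̄ = F·x = [-3, 0]
P̄ = F·P·Fᵀ + Q = [7 -2; -2 5]
y = z − H·x̄ = [-12]
S = H·P̄·Hᵀ + R = [82]
K = P̄·Hᵀ·S⁻¹ = [-23/82; 11/82]
x' = x̄ + K·y = [15/41, -66/41]
P' = (I − K·H)·P̄ = [45/82 89/82; 89/82 289/82]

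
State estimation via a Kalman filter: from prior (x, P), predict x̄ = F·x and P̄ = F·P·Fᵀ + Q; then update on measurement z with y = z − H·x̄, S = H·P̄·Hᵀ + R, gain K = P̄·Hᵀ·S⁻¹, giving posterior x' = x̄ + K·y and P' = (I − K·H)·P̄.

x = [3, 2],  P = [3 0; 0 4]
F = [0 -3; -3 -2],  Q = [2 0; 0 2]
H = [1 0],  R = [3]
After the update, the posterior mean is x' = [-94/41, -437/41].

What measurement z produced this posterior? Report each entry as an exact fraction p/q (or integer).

z = [-2]

x̄ = F·x = [-6, -13]
P̄ = F·P·Fᵀ + Q = [38 24; 24 45]
S = H·P̄·Hᵀ + R = [41]
K = P̄·Hᵀ·S⁻¹ = [38/41; 24/41]
x' − x̄ = [152/41, 96/41] = K·y
y = (KᵀK)⁻¹·Kᵀ·(x' − x̄) = [4]
z = y + H·x̄ = [4] + [-6] = [-2]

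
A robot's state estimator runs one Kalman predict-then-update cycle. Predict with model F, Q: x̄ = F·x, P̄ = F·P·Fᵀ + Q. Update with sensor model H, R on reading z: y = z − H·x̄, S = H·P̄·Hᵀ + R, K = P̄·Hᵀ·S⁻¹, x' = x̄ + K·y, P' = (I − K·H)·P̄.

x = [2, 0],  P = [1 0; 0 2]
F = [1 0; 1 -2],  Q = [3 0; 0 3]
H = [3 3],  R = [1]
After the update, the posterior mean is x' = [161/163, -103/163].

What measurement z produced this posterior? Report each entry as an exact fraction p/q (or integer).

x̄ = F·x = [2, 2]
P̄ = F·P·Fᵀ + Q = [4 1; 1 12]
S = H·P̄·Hᵀ + R = [163]
K = P̄·Hᵀ·S⁻¹ = [15/163; 39/163]
x' − x̄ = [-165/163, -429/163] = K·y
y = (KᵀK)⁻¹·Kᵀ·(x' − x̄) = [-11]
z = y + H·x̄ = [-11] + [12] = [1]

z = [1]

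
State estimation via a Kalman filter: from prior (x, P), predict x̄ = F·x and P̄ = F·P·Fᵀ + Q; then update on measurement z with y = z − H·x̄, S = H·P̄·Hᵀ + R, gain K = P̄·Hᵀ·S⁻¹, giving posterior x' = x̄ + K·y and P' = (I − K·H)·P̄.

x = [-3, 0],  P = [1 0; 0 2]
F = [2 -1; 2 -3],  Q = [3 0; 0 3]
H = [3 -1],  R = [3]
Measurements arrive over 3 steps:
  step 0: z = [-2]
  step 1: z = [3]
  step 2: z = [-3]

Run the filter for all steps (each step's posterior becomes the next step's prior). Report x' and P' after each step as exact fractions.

step 0: x̄ = F·x = [-6, -6]
step 0: P̄ = F·P·Fᵀ + Q = [9 10; 10 25]
step 0: y = z − H·x̄ = [10]
step 0: S = H·P̄·Hᵀ + R = [49]
step 0: K = P̄·Hᵀ·S⁻¹ = [17/49; 5/49]
step 0: x' = x̄ + K·y = [-124/49, -244/49]
step 0: P' = (I − K·H)·P̄ = [152/49 405/49; 405/49 1200/49]
step 1: x̄ = F·x = [-4/49, 484/49]
step 1: P̄ = F·P·Fᵀ + Q = [335/49 968/49; 968/49 6695/49]
step 1: y = z − H·x̄ = [643/49]
step 1: S = H·P̄·Hᵀ + R = [4049/49]
step 1: K = P̄·Hᵀ·S⁻¹ = [37/4049; -3791/4049]
step 1: x' = x̄ + K·y = [155/4049, -9753/4049]
step 1: P' = (I − K·H)·P̄ = [27654/4049 82851/4049; 82851/4049 259926/4049]
step 2: x̄ = F·x = [10063/4049, 29569/4049]
step 2: P̄ = F·P·Fᵀ + Q = [51285/4049 227586/4049; 227586/4049 1467885/4049]
step 2: y = z − H·x̄ = [-12767/4049]
step 2: S = H·P̄·Hᵀ + R = [576081/4049]
step 2: K = P̄·Hᵀ·S⁻¹ = [-24577/192027; -261709/192027]
step 2: x' = x̄ + K·y = [554740/192027, 2227534/192027]
step 2: P' = (I − K·H)·P̄ = [661564/64009 2009269/64009; 2009269/64009 6289516/64009]

step 0: x' = [-124/49, -244/49], P' = [152/49 405/49; 405/49 1200/49]
step 1: x' = [155/4049, -9753/4049], P' = [27654/4049 82851/4049; 82851/4049 259926/4049]
step 2: x' = [554740/192027, 2227534/192027], P' = [661564/64009 2009269/64009; 2009269/64009 6289516/64009]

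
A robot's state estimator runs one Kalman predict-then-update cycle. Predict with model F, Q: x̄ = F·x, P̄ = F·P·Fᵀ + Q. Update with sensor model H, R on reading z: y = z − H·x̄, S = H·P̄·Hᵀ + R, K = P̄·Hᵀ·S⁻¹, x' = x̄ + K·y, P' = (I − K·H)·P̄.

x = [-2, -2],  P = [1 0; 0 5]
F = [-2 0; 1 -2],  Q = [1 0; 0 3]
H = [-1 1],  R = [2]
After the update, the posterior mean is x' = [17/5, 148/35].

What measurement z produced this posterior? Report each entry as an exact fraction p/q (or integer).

z = [1]

x̄ = F·x = [4, 2]
P̄ = F·P·Fᵀ + Q = [5 -2; -2 24]
S = H·P̄·Hᵀ + R = [35]
K = P̄·Hᵀ·S⁻¹ = [-1/5; 26/35]
x' − x̄ = [-3/5, 78/35] = K·y
y = (KᵀK)⁻¹·Kᵀ·(x' − x̄) = [3]
z = y + H·x̄ = [3] + [-2] = [1]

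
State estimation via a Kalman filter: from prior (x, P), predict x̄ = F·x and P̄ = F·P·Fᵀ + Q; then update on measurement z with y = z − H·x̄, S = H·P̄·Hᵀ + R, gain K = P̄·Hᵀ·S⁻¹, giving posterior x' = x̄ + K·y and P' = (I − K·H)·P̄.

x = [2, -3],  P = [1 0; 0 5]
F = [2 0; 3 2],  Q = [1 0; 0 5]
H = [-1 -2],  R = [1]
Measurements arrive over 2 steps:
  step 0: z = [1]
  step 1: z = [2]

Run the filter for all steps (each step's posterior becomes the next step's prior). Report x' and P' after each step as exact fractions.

step 0: x' = [579/166, -185/83], P' = [541/166 -131/83; -131/83 84/83]
step 1: x' = [6906/6049, -18133/12098], P' = [33547/12098 -7546/6049; -7546/6049 9709/12098]

step 0: x̄ = F·x = [4, 0]
step 0: P̄ = F·P·Fᵀ + Q = [5 6; 6 34]
step 0: y = z − H·x̄ = [5]
step 0: S = H·P̄·Hᵀ + R = [166]
step 0: K = P̄·Hᵀ·S⁻¹ = [-17/166; -37/83]
step 0: x' = x̄ + K·y = [579/166, -185/83]
step 0: P' = (I − K·H)·P̄ = [541/166 -131/83; -131/83 84/83]
step 1: x̄ = F·x = [579/83, 997/166]
step 1: P̄ = F·P·Fᵀ + Q = [1165/83 1099/83; 1099/83 3227/166]
step 1: y = z − H·x̄ = [1742/83]
step 1: S = H·P̄·Hᵀ + R = [12098/83]
step 1: K = P̄·Hᵀ·S⁻¹ = [-3363/12098; -2163/6049]
step 1: x' = x̄ + K·y = [6906/6049, -18133/12098]
step 1: P' = (I − K·H)·P̄ = [33547/12098 -7546/6049; -7546/6049 9709/12098]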